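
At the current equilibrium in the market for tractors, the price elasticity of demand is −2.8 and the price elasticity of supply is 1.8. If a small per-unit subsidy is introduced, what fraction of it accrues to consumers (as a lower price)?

For a small subsidy around the equilibrium, the benefit split depends on the relative slopes, which at a point are proportional to the elasticities.
Buyer share = εs/(εs + |εd|) = 1.8/(1.8 + 2.8) = 9/23; seller share = |εd|/(εs + |εd|) = 14/23.

Consumer share = 9/23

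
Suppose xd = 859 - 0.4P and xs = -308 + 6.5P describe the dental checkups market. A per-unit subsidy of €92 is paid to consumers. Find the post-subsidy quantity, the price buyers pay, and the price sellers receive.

Pre-subsidy: 859 - 0.4P = -308 + 6.5P gives P* = 3890/23, x* = 18201/23.
With the rebate, buyers effectively pay Pb = Ps − 92, where Ps is the price sellers receive.
Demand in terms of Ps becomes xd = 859 − 0.4(Ps − 92) = 895.8 - 0.4Ps. Setting this equal to supply: 895.8 - 0.4Ps = -308 + 6.5Ps, so Ps = 12038/69.
Buyers pay Pb = 12038/69 − 92 = 5690/69; x' = -308 + 6.5·(12038/69) = 56995/69.

x' = 56995/69; buyers pay 5690/69; sellers receive 12038/69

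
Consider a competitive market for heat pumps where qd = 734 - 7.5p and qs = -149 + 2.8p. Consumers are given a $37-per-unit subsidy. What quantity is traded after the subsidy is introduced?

Pre-subsidy: 734 - 7.5p = -149 + 2.8p gives p* = 8830/103, q* = 9377/103.
With the rebate, buyers effectively pay pb = ps − 37, where ps is the price sellers receive.
Demand in terms of ps becomes qd = 734 − 7.5(ps − 37) = 1011.5 - 7.5ps. Setting this equal to supply: 1011.5 - 7.5ps = -149 + 2.8ps, so ps = 11605/103.
Buyers pay pb = 11605/103 − 37 = 7794/103; q' = -149 + 2.8·(11605/103) = 17147/103.

q' = 17147/103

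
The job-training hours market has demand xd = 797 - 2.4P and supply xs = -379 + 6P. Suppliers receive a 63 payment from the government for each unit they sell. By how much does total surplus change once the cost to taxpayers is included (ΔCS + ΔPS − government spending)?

Pre-subsidy: 797 - 2.4P = -379 + 6P gives P* = 140, x* = 461.
With the subsidy, sellers receive Ps = Pb + 63 for each unit, where Pb is the price buyers pay.
Supply in terms of Pb becomes xs = -379 + 6(Pb + 63) = -1 + 6Pb. Setting this equal to demand: 797 - 2.4Pb = -1 + 6Pb, so Pb = 95.
Sellers receive Ps = 95 + 63 = 158; x' = 797 − 2.4·95 = 569.
ΔCS = ½(461 + 569)(140 − 95) = 23175; ΔPS = ½(461 + 569)(158 − 140) = 9270.
Government spending = 63 × 569 = 35847.
Net change = 23175 + 9270 − 35847 = -3402. The loss equals the DWL triangle ½·63·108.

Net change in total surplus = -3402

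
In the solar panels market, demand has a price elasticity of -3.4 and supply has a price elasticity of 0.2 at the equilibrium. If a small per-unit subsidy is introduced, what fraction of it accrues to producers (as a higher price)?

Producer share = 17/18

For a small subsidy around the equilibrium, the benefit split depends on the relative slopes, which at a point are proportional to the elasticities.
Buyer share = εs/(εs + |εd|) = 0.2/(0.2 + 3.4) = 1/18; seller share = |εd|/(εs + |εd|) = 17/18.
So producers capture 17/18 of the subsidy.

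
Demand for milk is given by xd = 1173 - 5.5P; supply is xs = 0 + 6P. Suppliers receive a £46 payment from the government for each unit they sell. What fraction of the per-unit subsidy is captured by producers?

Pre-subsidy: 1173 - 5.5P = 0 + 6P gives P* = 102, x* = 612.
With the subsidy, sellers receive Ps = Pb + 46 for each unit, where Pb is the price buyers pay.
Supply in terms of Pb becomes xs = 0 + 6(Pb + 46) = 276 + 6Pb. Setting this equal to demand: 1173 - 5.5Pb = 276 + 6Pb, so Pb = 78.
Sellers receive Ps = 78 + 46 = 124; x' = 1173 − 5.5·78 = 744.
Buyers' price falls by P* − Pb = 102 − 78 = 24; sellers' price rises by Ps − P* = 124 − 102 = 22.
So producers capture 22/46 = 11/23 of each unit of subsidy.

Producer share = 11/23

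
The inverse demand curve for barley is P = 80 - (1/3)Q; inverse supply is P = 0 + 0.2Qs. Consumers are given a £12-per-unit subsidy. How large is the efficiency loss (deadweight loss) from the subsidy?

Deadweight loss = £135

Pre-subsidy: 80 - (1/3)Q = 0 + 0.2Q gives Q* = 150 and P* = 30.
With the rebate, buyers effectively pay Pb = Ps − 12, where Ps is the price sellers receive.
On the curves, Pb = 80 - (1/3)Q and Ps = 0 + 0.2Q; the wedge Ps − Pb = 12 gives 0 + 0.2Q − (80 - (1/3)Q) = 12, so Q' = 172.5.
Then Pb = 80 − (1/3)·172.5 = 22.5 and Ps = 0 + 0.2·172.5 = 34.5.
The subsidy expands output by 172.5 − 150 = 22.5 past the efficient level; on those units the gap between marginal cost and willingness to pay runs from 0 up to 12.
DWL = ½ × 12 × 22.5 = 135.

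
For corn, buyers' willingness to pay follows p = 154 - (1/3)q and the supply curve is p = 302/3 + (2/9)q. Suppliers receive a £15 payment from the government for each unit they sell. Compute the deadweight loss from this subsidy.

Deadweight loss = £202.5

Pre-subsidy: 154 - (1/3)q = 302/3 + (2/9)q gives q* = 96 and p* = 122.
With the subsidy, sellers receive ps = pb + 15 for each unit, where pb is the price buyers pay.
On the curves, pb = 154 - (1/3)q and ps = 302/3 + (2/9)q; the wedge ps − pb = 15 gives 302/3 + (2/9)q − (154 - (1/3)q) = 15, so q' = 123.
Then pb = 154 − (1/3)·123 = 113 and ps = 302/3 + (2/9)·123 = 128.
The subsidy expands output by 123 − 96 = 27 past the efficient level; on those units the gap between marginal cost and willingness to pay runs from 0 up to 15.
DWL = ½ × 15 × 27 = 202.5.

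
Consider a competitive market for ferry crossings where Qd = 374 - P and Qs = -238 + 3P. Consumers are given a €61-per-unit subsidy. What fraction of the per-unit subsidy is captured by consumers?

Consumer share = 0.75

Pre-subsidy: 374 - P = -238 + 3P gives P* = 153, Q* = 221.
With the rebate, buyers effectively pay Pb = Ps − 61, where Ps is the price sellers receive.
Demand in terms of Ps becomes Qd = 374 − 1(Ps − 61) = 435 - Ps. Setting this equal to supply: 435 - Ps = -238 + 3Ps, so Ps = 168.25.
Buyers pay Pb = 168.25 − 61 = 107.25; Q' = -238 + 3·168.25 = 266.75.
Buyers' price falls by P* − Pb = 153 − 107.25 = 45.75; sellers' price rises by Ps − P* = 168.25 − 153 = 15.25.
So consumers capture 45.75/61 = 0.75 of each unit of subsidy.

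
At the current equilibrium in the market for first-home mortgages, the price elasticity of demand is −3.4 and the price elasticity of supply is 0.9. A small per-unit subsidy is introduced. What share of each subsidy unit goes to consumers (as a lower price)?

Consumer share = 9/43

For a small subsidy around the equilibrium, the benefit split depends on the relative slopes, which at a point are proportional to the elasticities.
Buyer share = εs/(εs + |εd|) = 0.9/(0.9 + 3.4) = 9/43; seller share = |εd|/(εs + |εd|) = 34/43.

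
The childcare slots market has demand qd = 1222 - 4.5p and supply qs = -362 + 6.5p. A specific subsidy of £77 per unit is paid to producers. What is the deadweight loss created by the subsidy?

Pre-subsidy: 1222 - 4.5p = -362 + 6.5p gives p* = 144, q* = 574.
With the subsidy, sellers receive ps = pb + 77 for each unit, where pb is the price buyers pay.
Supply in terms of pb becomes qs = -362 + 6.5(pb + 77) = 138.5 + 6.5pb. Setting this equal to demand: 1222 - 4.5pb = 138.5 + 6.5pb, so pb = 98.5.
Sellers receive ps = 98.5 + 77 = 175.5; q' = 1222 − 4.5·98.5 = 778.75.
The subsidy expands output by 778.75 − 574 = 204.75 past the efficient level; on those units the gap between marginal cost and willingness to pay runs from 0 up to 77.
DWL = ½ × 77 × 204.75 = 7882.875.

Deadweight loss = £7882.875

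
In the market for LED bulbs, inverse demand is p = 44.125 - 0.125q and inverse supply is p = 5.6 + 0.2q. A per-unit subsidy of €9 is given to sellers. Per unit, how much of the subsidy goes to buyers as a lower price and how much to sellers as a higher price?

Pre-subsidy: 44.125 - 0.125q = 5.6 + 0.2q gives q* = 1541/13 and p* = 381/13.
With the subsidy, sellers receive ps = pb + 9 for each unit, where pb is the price buyers pay.
On the curves, pb = 44.125 - 0.125q and ps = 5.6 + 0.2q; the wedge ps − pb = 9 gives 5.6 + 0.2q − (44.125 - 0.125q) = 9, so q' = 1901/13.
Then pb = 44.125 − 0.125·(1901/13) = 336/13 and ps = 5.6 + 0.2·(1901/13) = 453/13.
Buyers' price falls by p* − pb = 381/13 − 336/13 = 45/13; sellers' price rises by ps − p* = 453/13 − 381/13 = 72/13.

Buyers gain 45/13 per unit; sellers gain 72/13 per unit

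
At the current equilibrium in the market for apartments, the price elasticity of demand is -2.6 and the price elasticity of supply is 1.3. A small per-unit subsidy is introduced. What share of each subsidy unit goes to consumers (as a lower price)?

For a small subsidy around the equilibrium, the benefit split depends on the relative slopes, which at a point are proportional to the elasticities.
Buyer share = εs/(εs + |εd|) = 1.3/(1.3 + 2.6) = 1/3; seller share = |εd|/(εs + |εd|) = 2/3.

Consumer share = 1/3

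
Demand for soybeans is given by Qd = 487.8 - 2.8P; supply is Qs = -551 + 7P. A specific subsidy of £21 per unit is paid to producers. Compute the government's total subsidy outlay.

Government cost = £4893

Pre-subsidy: 487.8 - 2.8P = -551 + 7P gives P* = 106, Q* = 191.
With the subsidy, sellers receive Ps = Pb + 21 for each unit, where Pb is the price buyers pay.
Supply in terms of Pb becomes Qs = -551 + 7(Pb + 21) = -404 + 7Pb. Setting this equal to demand: 487.8 - 2.8Pb = -404 + 7Pb, so Pb = 91.
Sellers receive Ps = 91 + 21 = 112; Q' = 487.8 − 2.8·91 = 233.
Government outlay = subsidy × quantity = 21 × 233 = 4893.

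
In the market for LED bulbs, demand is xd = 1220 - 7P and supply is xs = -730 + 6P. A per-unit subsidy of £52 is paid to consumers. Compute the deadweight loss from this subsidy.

Pre-subsidy: 1220 - 7P = -730 + 6P gives P* = 150, x* = 170.
With the rebate, buyers effectively pay Pb = Ps − 52, where Ps is the price sellers receive.
Demand in terms of Ps becomes xd = 1220 − 7(Ps − 52) = 1584 - 7Ps. Setting this equal to supply: 1584 - 7Ps = -730 + 6Ps, so Ps = 178.
Buyers pay Pb = 178 − 52 = 126; x' = -730 + 6·178 = 338.
The subsidy expands output by 338 − 170 = 168 past the efficient level; on those units the gap between marginal cost and willingness to pay runs from 0 up to 52.
DWL = ½ × 52 × 168 = 4368.

Deadweight loss = £4368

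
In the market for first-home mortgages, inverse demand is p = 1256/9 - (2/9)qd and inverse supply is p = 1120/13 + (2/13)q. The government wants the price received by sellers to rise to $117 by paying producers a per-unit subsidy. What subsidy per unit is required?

Required subsidy s = $22 per unit

At a seller price of 117, quantity supplied is -560 + 6.5·117 = 200.5.
Buyers absorb 200.5 only when they pay pb = 1256/9 − (2/9)·200.5 = 95.
s = ps − pb = 117 − 95 = 22.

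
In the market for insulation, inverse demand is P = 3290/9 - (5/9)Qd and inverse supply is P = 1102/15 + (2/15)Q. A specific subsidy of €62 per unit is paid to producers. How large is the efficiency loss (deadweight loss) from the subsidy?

Pre-subsidy: 3290/9 - (5/9)Q = 1102/15 + (2/15)Q gives Q* = 424 and P* = 130.
With the subsidy, sellers receive Ps = Pb + 62 for each unit, where Pb is the price buyers pay.
On the curves, Pb = 3290/9 - (5/9)Q and Ps = 1102/15 + (2/15)Q; the wedge Ps − Pb = 62 gives 1102/15 + (2/15)Q − (3290/9 - (5/9)Q) = 62, so Q' = 514.
Then Pb = 3290/9 − (5/9)·514 = 80 and Ps = 1102/15 + (2/15)·514 = 142.
The subsidy expands output by 514 − 424 = 90 past the efficient level; on those units the gap between marginal cost and willingness to pay runs from 0 up to 62.
DWL = ½ × 62 × 90 = 2790.

Deadweight loss = €2790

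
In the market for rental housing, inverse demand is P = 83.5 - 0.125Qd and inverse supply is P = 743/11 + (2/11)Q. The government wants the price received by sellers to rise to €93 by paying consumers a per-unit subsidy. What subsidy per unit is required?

Required subsidy s = €27 per unit

At a seller price of 93, quantity supplied is -371.5 + 5.5·93 = 140.
Buyers absorb 140 only when they pay Pb = 83.5 − 0.125·140 = 66.
s = Ps − Pb = 93 − 66 = 27.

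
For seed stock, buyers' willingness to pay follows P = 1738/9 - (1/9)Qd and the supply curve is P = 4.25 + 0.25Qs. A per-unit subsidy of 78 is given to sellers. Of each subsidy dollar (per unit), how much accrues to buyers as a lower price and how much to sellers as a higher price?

Buyers gain 24 per unit; sellers gain 54 per unit

Pre-subsidy: 1738/9 - (1/9)Q = 4.25 + 0.25Q gives Q* = 523 and P* = 135.
With the subsidy, sellers receive Ps = Pb + 78 for each unit, where Pb is the price buyers pay.
On the curves, Pb = 1738/9 - (1/9)Q and Ps = 4.25 + 0.25Q; the wedge Ps − Pb = 78 gives 4.25 + 0.25Q − (1738/9 - (1/9)Q) = 78, so Q' = 739.
Then Pb = 1738/9 − (1/9)·739 = 111 and Ps = 4.25 + 0.25·739 = 189.
Buyers' price falls by P* − Pb = 135 − 111 = 24; sellers' price rises by Ps − P* = 189 − 135 = 54.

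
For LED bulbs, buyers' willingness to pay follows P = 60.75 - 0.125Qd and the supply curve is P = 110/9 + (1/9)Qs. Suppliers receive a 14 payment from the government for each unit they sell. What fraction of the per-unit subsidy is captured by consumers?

Pre-subsidy: 60.75 - 0.125Q = 110/9 + (1/9)Q gives Q* = 3494/17 and P* = 596/17.
With the subsidy, sellers receive Ps = Pb + 14 for each unit, where Pb is the price buyers pay.
On the curves, Pb = 60.75 - 0.125Q and Ps = 110/9 + (1/9)Q; the wedge Ps − Pb = 14 gives 110/9 + (1/9)Q − (60.75 - 0.125Q) = 14, so Q' = 4502/17.
Then Pb = 60.75 − 0.125·(4502/17) = 470/17 and Ps = 110/9 + (1/9)·(4502/17) = 708/17.
Buyers' price falls by P* − Pb = 596/17 − 470/17 = 126/17; sellers' price rises by Ps − P* = 708/17 − 596/17 = 112/17.
So consumers capture (126/17)/14 = 9/17 of each unit of subsidy.

Consumer share = 9/17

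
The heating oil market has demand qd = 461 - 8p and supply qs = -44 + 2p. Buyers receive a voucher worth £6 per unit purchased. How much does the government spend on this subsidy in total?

Pre-subsidy: 461 - 8p = -44 + 2p gives p* = 50.5, q* = 57.
With the rebate, buyers effectively pay pb = ps − 6, where ps is the price sellers receive.
Demand in terms of ps becomes qd = 461 − 8(ps − 6) = 509 - 8ps. Setting this equal to supply: 509 - 8ps = -44 + 2ps, so ps = 55.3.
Buyers pay pb = 55.3 − 6 = 49.3; q' = -44 + 2·55.3 = 66.6.
Government outlay = subsidy × quantity = 6 × 66.6 = 399.6.

Government cost = £399.6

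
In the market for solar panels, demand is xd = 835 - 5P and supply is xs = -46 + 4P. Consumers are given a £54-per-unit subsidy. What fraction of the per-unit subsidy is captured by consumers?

Pre-subsidy: 835 - 5P = -46 + 4P gives P* = 881/9, x* = 3110/9.
With the rebate, buyers effectively pay Pb = Ps − 54, where Ps is the price sellers receive.
Demand in terms of Ps becomes xd = 835 − 5(Ps − 54) = 1105 - 5Ps. Setting this equal to supply: 1105 - 5Ps = -46 + 4Ps, so Ps = 1151/9.
Buyers pay Pb = 1151/9 − 54 = 665/9; x' = -46 + 4·(1151/9) = 4190/9.
Buyers' price falls by P* − Pb = 881/9 − 665/9 = 24; sellers' price rises by Ps − P* = 1151/9 − 881/9 = 30.
So consumers capture 24/54 = 4/9 of each unit of subsidy.

Consumer share = 4/9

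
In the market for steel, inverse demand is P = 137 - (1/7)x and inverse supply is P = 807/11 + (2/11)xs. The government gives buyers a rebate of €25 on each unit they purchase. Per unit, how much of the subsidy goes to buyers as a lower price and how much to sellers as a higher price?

Pre-subsidy: 137 - (1/7)x = 807/11 + (2/11)x gives x* = 196 and P* = 109.
With the rebate, buyers effectively pay Pb = Ps − 25, where Ps is the price sellers receive.
On the curves, Pb = 137 - (1/7)x and Ps = 807/11 + (2/11)x; the wedge Ps − Pb = 25 gives 807/11 + (2/11)x − (137 - (1/7)x) = 25, so x' = 273.
Then Pb = 137 − (1/7)·273 = 98 and Ps = 807/11 + (2/11)·273 = 123.
Buyers' price falls by P* − Pb = 109 − 98 = 11; sellers' price rises by Ps − P* = 123 − 109 = 14.

Buyers gain €11 per unit; sellers gain €14 per unit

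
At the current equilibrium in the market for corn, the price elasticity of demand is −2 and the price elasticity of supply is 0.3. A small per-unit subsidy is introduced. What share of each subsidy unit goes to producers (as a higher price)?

Producer share = 20/23

For a small subsidy around the equilibrium, the benefit split depends on the relative slopes, which at a point are proportional to the elasticities.
Buyer share = εs/(εs + |εd|) = 0.3/(0.3 + 2) = 3/23; seller share = |εd|/(εs + |εd|) = 20/23.
So producers capture 20/23 of the subsidy.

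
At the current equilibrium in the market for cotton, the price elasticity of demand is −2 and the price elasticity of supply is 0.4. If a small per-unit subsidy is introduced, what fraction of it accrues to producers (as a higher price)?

Producer share = 5/6

For a small subsidy around the equilibrium, the benefit split depends on the relative slopes, which at a point are proportional to the elasticities.
Buyer share = εs/(εs + |εd|) = 0.4/(0.4 + 2) = 1/6; seller share = |εd|/(εs + |εd|) = 5/6.
So producers capture 5/6 of the subsidy.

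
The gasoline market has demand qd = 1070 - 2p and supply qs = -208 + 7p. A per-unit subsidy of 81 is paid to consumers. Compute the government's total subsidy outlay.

Pre-subsidy: 1070 - 2p = -208 + 7p gives p* = 142, q* = 786.
With the rebate, buyers effectively pay pb = ps − 81, where ps is the price sellers receive.
Demand in terms of ps becomes qd = 1070 − 2(ps − 81) = 1232 - 2ps. Setting this equal to supply: 1232 - 2ps = -208 + 7ps, so ps = 160.
Buyers pay pb = 160 − 81 = 79; q' = -208 + 7·160 = 912.
Government outlay = subsidy × quantity = 81 × 912 = 73872.

Government cost = 73872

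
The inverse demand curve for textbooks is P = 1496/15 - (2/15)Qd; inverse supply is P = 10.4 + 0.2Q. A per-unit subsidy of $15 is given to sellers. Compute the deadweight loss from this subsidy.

Deadweight loss = $337.5

Pre-subsidy: 1496/15 - (2/15)Q = 10.4 + 0.2Q gives Q* = 268 and P* = 64.
With the subsidy, sellers receive Ps = Pb + 15 for each unit, where Pb is the price buyers pay.
On the curves, Pb = 1496/15 - (2/15)Q and Ps = 10.4 + 0.2Q; the wedge Ps − Pb = 15 gives 10.4 + 0.2Q − (1496/15 - (2/15)Q) = 15, so Q' = 313.
Then Pb = 1496/15 − (2/15)·313 = 58 and Ps = 10.4 + 0.2·313 = 73.
The subsidy expands output by 313 − 268 = 45 past the efficient level; on those units the gap between marginal cost and willingness to pay runs from 0 up to 15.
DWL = ½ × 15 × 45 = 337.5.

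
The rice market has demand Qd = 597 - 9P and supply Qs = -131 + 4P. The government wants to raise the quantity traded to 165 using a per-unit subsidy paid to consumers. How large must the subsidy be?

At Q = 165, invert demand for the buyer price: Pb = (597 − 165)/9 = 48; invert supply for the seller price: Ps = (165 − (-131))/4 = 74.
The subsidy must fill the gap: s = Ps − Pb = 74 − 48 = 26.

Required subsidy s = 26 per unit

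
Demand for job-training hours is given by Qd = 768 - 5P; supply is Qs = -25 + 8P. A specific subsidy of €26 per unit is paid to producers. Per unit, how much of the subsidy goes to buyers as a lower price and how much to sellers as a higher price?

Buyers gain €16 per unit; sellers gain €10 per unit

Pre-subsidy: 768 - 5P = -25 + 8P gives P* = 61, Q* = 463.
With the subsidy, sellers receive Ps = Pb + 26 for each unit, where Pb is the price buyers pay.
Supply in terms of Pb becomes Qs = -25 + 8(Pb + 26) = 183 + 8Pb. Setting this equal to demand: 768 - 5Pb = 183 + 8Pb, so Pb = 45.
Sellers receive Ps = 45 + 26 = 71; Q' = 768 − 5·45 = 543.
Buyers' price falls by P* − Pb = 61 − 45 = 16; sellers' price rises by Ps − P* = 71 − 61 = 10.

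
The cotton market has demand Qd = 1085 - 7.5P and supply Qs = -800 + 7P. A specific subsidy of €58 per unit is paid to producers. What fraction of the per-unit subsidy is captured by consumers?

Pre-subsidy: 1085 - 7.5P = -800 + 7P gives P* = 130, Q* = 110.
With the subsidy, sellers receive Ps = Pb + 58 for each unit, where Pb is the price buyers pay.
Supply in terms of Pb becomes Qs = -800 + 7(Pb + 58) = -394 + 7Pb. Setting this equal to demand: 1085 - 7.5Pb = -394 + 7Pb, so Pb = 102.
Sellers receive Ps = 102 + 58 = 160; Q' = 1085 − 7.5·102 = 320.
Buyers' price falls by P* − Pb = 130 − 102 = 28; sellers' price rises by Ps − P* = 160 − 130 = 30.
So consumers capture 28/58 = 14/29 of each unit of subsidy.

Consumer share = 14/29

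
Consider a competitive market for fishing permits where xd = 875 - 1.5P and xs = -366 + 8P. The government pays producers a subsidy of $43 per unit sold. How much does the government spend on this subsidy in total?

Pre-subsidy: 875 - 1.5P = -366 + 8P gives P* = 2482/19, x* = 12902/19.
With the subsidy, sellers receive Ps = Pb + 43 for each unit, where Pb is the price buyers pay.
Supply in terms of Pb becomes xs = -366 + 8(Pb + 43) = -22 + 8Pb. Setting this equal to demand: 875 - 1.5Pb = -22 + 8Pb, so Pb = 1794/19.
Sellers receive Ps = 1794/19 + 43 = 2611/19; x' = 875 − 1.5·(1794/19) = 13934/19.
Government outlay = subsidy × quantity = 43 × 13934/19 = 599162/19.

Government cost = 599162/19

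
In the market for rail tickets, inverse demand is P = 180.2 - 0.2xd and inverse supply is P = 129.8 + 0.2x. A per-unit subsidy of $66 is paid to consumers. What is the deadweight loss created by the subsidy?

Deadweight loss = $5445

Pre-subsidy: 180.2 - 0.2x = 129.8 + 0.2x gives x* = 126 and P* = 155.
With the rebate, buyers effectively pay Pb = Ps − 66, where Ps is the price sellers receive.
On the curves, Pb = 180.2 - 0.2x and Ps = 129.8 + 0.2x; the wedge Ps − Pb = 66 gives 129.8 + 0.2x − (180.2 - 0.2x) = 66, so x' = 291.
Then Pb = 180.2 − 0.2·291 = 122 and Ps = 129.8 + 0.2·291 = 188.
The subsidy expands output by 291 − 126 = 165 past the efficient level; on those units the gap between marginal cost and willingness to pay runs from 0 up to 66.
DWL = ½ × 66 × 165 = 5445.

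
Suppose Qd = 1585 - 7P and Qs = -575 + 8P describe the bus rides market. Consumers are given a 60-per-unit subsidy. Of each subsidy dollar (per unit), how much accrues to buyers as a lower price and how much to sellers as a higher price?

Pre-subsidy: 1585 - 7P = -575 + 8P gives P* = 144, Q* = 577.
With the rebate, buyers effectively pay Pb = Ps − 60, where Ps is the price sellers receive.
Demand in terms of Ps becomes Qd = 1585 − 7(Ps − 60) = 2005 - 7Ps. Setting this equal to supply: 2005 - 7Ps = -575 + 8Ps, so Ps = 172.
Buyers pay Pb = 172 − 60 = 112; Q' = -575 + 8·172 = 801.
Buyers' price falls by P* − Pb = 144 − 112 = 32; sellers' price rises by Ps − P* = 172 − 144 = 28.

Buyers gain 32 per unit; sellers gain 28 per unit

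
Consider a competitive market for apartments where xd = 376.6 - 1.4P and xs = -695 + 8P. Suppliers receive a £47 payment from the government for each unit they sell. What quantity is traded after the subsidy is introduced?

Pre-subsidy: 376.6 - 1.4P = -695 + 8P gives P* = 114, x* = 217.
With the subsidy, sellers receive Ps = Pb + 47 for each unit, where Pb is the price buyers pay.
Supply in terms of Pb becomes xs = -695 + 8(Pb + 47) = -319 + 8Pb. Setting this equal to demand: 376.6 - 1.4Pb = -319 + 8Pb, so Pb = 74.
Sellers receive Ps = 74 + 47 = 121; x' = 376.6 − 1.4·74 = 273.

x' = 273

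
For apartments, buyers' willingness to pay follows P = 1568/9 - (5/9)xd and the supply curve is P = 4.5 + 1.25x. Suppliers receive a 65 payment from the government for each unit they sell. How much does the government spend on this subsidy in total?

Government cost = 8450

Pre-subsidy: 1568/9 - (5/9)x = 4.5 + 1.25x gives x* = 94 and P* = 122.
With the subsidy, sellers receive Ps = Pb + 65 for each unit, where Pb is the price buyers pay.
On the curves, Pb = 1568/9 - (5/9)x and Ps = 4.5 + 1.25x; the wedge Ps − Pb = 65 gives 4.5 + 1.25x − (1568/9 - (5/9)x) = 65, so x' = 130.
Then Pb = 1568/9 − (5/9)·130 = 102 and Ps = 4.5 + 1.25·130 = 167.
Government outlay = subsidy × quantity = 65 × 130 = 8450.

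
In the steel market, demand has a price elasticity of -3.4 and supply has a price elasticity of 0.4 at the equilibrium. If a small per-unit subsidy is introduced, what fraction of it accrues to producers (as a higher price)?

For a small subsidy around the equilibrium, the benefit split depends on the relative slopes, which at a point are proportional to the elasticities.
Buyer share = εs/(εs + |εd|) = 0.4/(0.4 + 3.4) = 2/19; seller share = |εd|/(εs + |εd|) = 17/19.
So producers capture 17/19 of the subsidy.

Producer share = 17/19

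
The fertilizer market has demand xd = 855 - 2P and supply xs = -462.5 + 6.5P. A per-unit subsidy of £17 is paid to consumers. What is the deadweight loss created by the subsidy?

Pre-subsidy: 855 - 2P = -462.5 + 6.5P gives P* = 155, x* = 545.
With the rebate, buyers effectively pay Pb = Ps − 17, where Ps is the price sellers receive.
Demand in terms of Ps becomes xd = 855 − 2(Ps − 17) = 889 - 2Ps. Setting this equal to supply: 889 - 2Ps = -462.5 + 6.5Ps, so Ps = 159.
Buyers pay Pb = 159 − 17 = 142; x' = -462.5 + 6.5·159 = 571.
The subsidy expands output by 571 − 545 = 26 past the efficient level; on those units the gap between marginal cost and willingness to pay runs from 0 up to 17.
DWL = ½ × 17 × 26 = 221.

Deadweight loss = £221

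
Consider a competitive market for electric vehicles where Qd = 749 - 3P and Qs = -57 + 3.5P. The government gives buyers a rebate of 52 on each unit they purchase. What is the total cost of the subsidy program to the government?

Pre-subsidy: 749 - 3P = -57 + 3.5P gives P* = 124, Q* = 377.
With the rebate, buyers effectively pay Pb = Ps − 52, where Ps is the price sellers receive.
Demand in terms of Ps becomes Qd = 749 − 3(Ps − 52) = 905 - 3Ps. Setting this equal to supply: 905 - 3Ps = -57 + 3.5Ps, so Ps = 148.
Buyers pay Pb = 148 − 52 = 96; Q' = -57 + 3.5·148 = 461.
Government outlay = subsidy × quantity = 52 × 461 = 23972.

Government cost = 23972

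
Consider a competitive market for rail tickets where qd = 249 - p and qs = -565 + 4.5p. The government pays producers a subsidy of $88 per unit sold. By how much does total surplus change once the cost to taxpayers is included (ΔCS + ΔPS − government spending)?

Pre-subsidy: 249 - p = -565 + 4.5p gives p* = 148, q* = 101.
With the subsidy, sellers receive ps = pb + 88 for each unit, where pb is the price buyers pay.
Supply in terms of pb becomes qs = -565 + 4.5(pb + 88) = -169 + 4.5pb. Setting this equal to demand: 249 - pb = -169 + 4.5pb, so pb = 76.
Sellers receive ps = 76 + 88 = 164; q' = 249 − 1·76 = 173.
ΔCS = ½(101 + 173)(148 − 76) = 9864; ΔPS = ½(101 + 173)(164 − 148) = 2192.
Government spending = 88 × 173 = 15224.
Net change = 9864 + 2192 − 15224 = -3168. The loss equals the DWL triangle ½·88·72.

Net change in total surplus = -$3168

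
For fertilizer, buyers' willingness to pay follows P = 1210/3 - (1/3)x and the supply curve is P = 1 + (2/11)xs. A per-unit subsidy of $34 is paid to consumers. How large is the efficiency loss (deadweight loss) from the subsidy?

Pre-subsidy: 1210/3 - (1/3)x = 1 + (2/11)x gives x* = 781 and P* = 143.
With the rebate, buyers effectively pay Pb = Ps − 34, where Ps is the price sellers receive.
On the curves, Pb = 1210/3 - (1/3)x and Ps = 1 + (2/11)x; the wedge Ps − Pb = 34 gives 1 + (2/11)x − (1210/3 - (1/3)x) = 34, so x' = 847.
Then Pb = 1210/3 − (1/3)·847 = 121 and Ps = 1 + (2/11)·847 = 155.
The subsidy expands output by 847 − 781 = 66 past the efficient level; on those units the gap between marginal cost and willingness to pay runs from 0 up to 34.
DWL = ½ × 34 × 66 = 1122.

Deadweight loss = $1122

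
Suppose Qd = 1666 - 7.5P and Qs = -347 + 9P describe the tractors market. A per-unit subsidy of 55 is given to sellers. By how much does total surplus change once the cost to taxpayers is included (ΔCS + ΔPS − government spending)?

Net change in total surplus = -6187.5

Pre-subsidy: 1666 - 7.5P = -347 + 9P gives P* = 122, Q* = 751.
With the subsidy, sellers receive Ps = Pb + 55 for each unit, where Pb is the price buyers pay.
Supply in terms of Pb becomes Qs = -347 + 9(Pb + 55) = 148 + 9Pb. Setting this equal to demand: 1666 - 7.5Pb = 148 + 9Pb, so Pb = 92.
Sellers receive Ps = 92 + 55 = 147; Q' = 1666 − 7.5·92 = 976.
ΔCS = ½(751 + 976)(122 − 92) = 25905; ΔPS = ½(751 + 976)(147 − 122) = 21587.5.
Government spending = 55 × 976 = 53680.
Net change = 25905 + 21587.5 − 53680 = -6187.5. The loss equals the DWL triangle ½·55·225.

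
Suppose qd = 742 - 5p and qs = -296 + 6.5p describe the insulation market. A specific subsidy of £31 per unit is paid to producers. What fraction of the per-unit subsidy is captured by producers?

Producer share = 10/23

Pre-subsidy: 742 - 5p = -296 + 6.5p gives p* = 2076/23, q* = 6686/23.
With the subsidy, sellers receive ps = pb + 31 for each unit, where pb is the price buyers pay.
Supply in terms of pb becomes qs = -296 + 6.5(pb + 31) = -94.5 + 6.5pb. Setting this equal to demand: 742 - 5pb = -94.5 + 6.5pb, so pb = 1673/23.
Sellers receive ps = 1673/23 + 31 = 2386/23; q' = 742 − 5·(1673/23) = 8701/23.
Buyers' price falls by p* − pb = 2076/23 − 1673/23 = 403/23; sellers' price rises by ps − p* = 2386/23 − 2076/23 = 310/23.
So producers capture (310/23)/31 = 10/23 of each unit of subsidy.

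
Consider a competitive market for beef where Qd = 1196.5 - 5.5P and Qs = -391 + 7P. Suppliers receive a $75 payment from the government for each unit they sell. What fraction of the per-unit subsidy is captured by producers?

Producer share = 0.44

Pre-subsidy: 1196.5 - 5.5P = -391 + 7P gives P* = 127, Q* = 498.
With the subsidy, sellers receive Ps = Pb + 75 for each unit, where Pb is the price buyers pay.
Supply in terms of Pb becomes Qs = -391 + 7(Pb + 75) = 134 + 7Pb. Setting this equal to demand: 1196.5 - 5.5Pb = 134 + 7Pb, so Pb = 85.
Sellers receive Ps = 85 + 75 = 160; Q' = 1196.5 − 5.5·85 = 729.
Buyers' price falls by P* − Pb = 127 − 85 = 42; sellers' price rises by Ps − P* = 160 − 127 = 33.
So producers capture 33/75 = 0.44 of each unit of subsidy.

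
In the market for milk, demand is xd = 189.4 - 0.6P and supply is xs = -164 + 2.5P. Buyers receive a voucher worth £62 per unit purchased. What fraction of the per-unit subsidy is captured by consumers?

Consumer share = 25/31

Pre-subsidy: 189.4 - 0.6P = -164 + 2.5P gives P* = 114, x* = 121.
With the rebate, buyers effectively pay Pb = Ps − 62, where Ps is the price sellers receive.
Demand in terms of Ps becomes xd = 189.4 − 0.6(Ps − 62) = 226.6 - 0.6Ps. Setting this equal to supply: 226.6 - 0.6Ps = -164 + 2.5Ps, so Ps = 126.
Buyers pay Pb = 126 − 62 = 64; x' = -164 + 2.5·126 = 151.
Buyers' price falls by P* − Pb = 114 − 64 = 50; sellers' price rises by Ps − P* = 126 − 114 = 12.
So consumers capture 50/62 = 25/31 of each unit of subsidy.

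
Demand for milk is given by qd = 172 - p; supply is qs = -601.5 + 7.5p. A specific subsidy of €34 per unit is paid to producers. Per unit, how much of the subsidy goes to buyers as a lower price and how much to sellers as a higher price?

Buyers gain €30 per unit; sellers gain €4 per unit

Pre-subsidy: 172 - p = -601.5 + 7.5p gives p* = 91, q* = 81.
With the subsidy, sellers receive ps = pb + 34 for each unit, where pb is the price buyers pay.
Supply in terms of pb becomes qs = -601.5 + 7.5(pb + 34) = -346.5 + 7.5pb. Setting this equal to demand: 172 - pb = -346.5 + 7.5pb, so pb = 61.
Sellers receive ps = 61 + 34 = 95; q' = 172 − 1·61 = 111.
Buyers' price falls by p* − pb = 91 − 61 = 30; sellers' price rises by ps − p* = 95 − 91 = 4.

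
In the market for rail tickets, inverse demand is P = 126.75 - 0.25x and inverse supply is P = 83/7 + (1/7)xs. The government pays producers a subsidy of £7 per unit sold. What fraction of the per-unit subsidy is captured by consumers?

Consumer share = 7/11

Pre-subsidy: 126.75 - 0.25x = 83/7 + (1/7)x gives x* = 3217/11 and P* = 590/11.
With the subsidy, sellers receive Ps = Pb + 7 for each unit, where Pb is the price buyers pay.
On the curves, Pb = 126.75 - 0.25x and Ps = 83/7 + (1/7)x; the wedge Ps − Pb = 7 gives 83/7 + (1/7)x − (126.75 - 0.25x) = 7, so x' = 3413/11.
Then Pb = 126.75 − 0.25·(3413/11) = 541/11 and Ps = 83/7 + (1/7)·(3413/11) = 618/11.
Buyers' price falls by P* − Pb = 590/11 − 541/11 = 49/11; sellers' price rises by Ps − P* = 618/11 − 590/11 = 28/11.
So consumers capture (49/11)/7 = 7/11 of each unit of subsidy.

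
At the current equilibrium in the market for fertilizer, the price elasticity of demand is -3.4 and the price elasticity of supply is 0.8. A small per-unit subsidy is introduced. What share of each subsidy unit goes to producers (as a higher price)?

For a small subsidy around the equilibrium, the benefit split depends on the relative slopes, which at a point are proportional to the elasticities.
Buyer share = εs/(εs + |εd|) = 0.8/(0.8 + 3.4) = 4/21; seller share = |εd|/(εs + |εd|) = 17/21.
So producers capture 17/21 of the subsidy.

Producer share = 17/21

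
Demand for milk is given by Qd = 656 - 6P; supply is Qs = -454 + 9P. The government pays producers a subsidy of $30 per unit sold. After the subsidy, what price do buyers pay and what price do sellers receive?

Buyers pay $56; sellers receive $86

Pre-subsidy: 656 - 6P = -454 + 9P gives P* = 74, Q* = 212.
With the subsidy, sellers receive Ps = Pb + 30 for each unit, where Pb is the price buyers pay.
Supply in terms of Pb becomes Qs = -454 + 9(Pb + 30) = -184 + 9Pb. Setting this equal to demand: 656 - 6Pb = -184 + 9Pb, so Pb = 56.
Sellers receive Ps = 56 + 30 = 86; Q' = 656 − 6·56 = 320.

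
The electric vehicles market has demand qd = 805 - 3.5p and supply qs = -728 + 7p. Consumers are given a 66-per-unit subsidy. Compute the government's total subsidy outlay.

Government cost = 29568

Pre-subsidy: 805 - 3.5p = -728 + 7p gives p* = 146, q* = 294.
With the rebate, buyers effectively pay pb = ps − 66, where ps is the price sellers receive.
Demand in terms of ps becomes qd = 805 − 3.5(ps − 66) = 1036 - 3.5ps. Setting this equal to supply: 1036 - 3.5ps = -728 + 7ps, so ps = 168.
Buyers pay pb = 168 − 66 = 102; q' = -728 + 7·168 = 448.
Government outlay = subsidy × quantity = 66 × 448 = 29568.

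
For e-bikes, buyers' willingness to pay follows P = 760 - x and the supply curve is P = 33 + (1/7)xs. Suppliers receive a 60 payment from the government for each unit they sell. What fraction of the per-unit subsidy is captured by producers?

Producer share = 0.125

Pre-subsidy: 760 - x = 33 + (1/7)x gives x* = 636.125 and P* = 123.875.
With the subsidy, sellers receive Ps = Pb + 60 for each unit, where Pb is the price buyers pay.
On the curves, Pb = 760 - x and Ps = 33 + (1/7)x; the wedge Ps − Pb = 60 gives 33 + (1/7)x − (760 - x) = 60, so x' = 688.625.
Then Pb = 760 − 1·688.625 = 71.375 and Ps = 33 + (1/7)·688.625 = 131.375.
Buyers' price falls by P* − Pb = 123.875 − 71.375 = 52.5; sellers' price rises by Ps − P* = 131.375 − 123.875 = 7.5.
So producers capture 7.5/60 = 0.125 of each unit of subsidy.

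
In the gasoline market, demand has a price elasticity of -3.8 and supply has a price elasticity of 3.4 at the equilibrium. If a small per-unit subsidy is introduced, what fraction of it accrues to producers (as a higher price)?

Producer share = 19/36

For a small subsidy around the equilibrium, the benefit split depends on the relative slopes, which at a point are proportional to the elasticities.
Buyer share = εs/(εs + |εd|) = 3.4/(3.4 + 3.8) = 17/36; seller share = |εd|/(εs + |εd|) = 19/36.
So producers capture 19/36 of the subsidy.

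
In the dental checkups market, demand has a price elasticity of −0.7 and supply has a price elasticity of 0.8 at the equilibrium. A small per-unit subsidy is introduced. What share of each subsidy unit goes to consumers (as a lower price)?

For a small subsidy around the equilibrium, the benefit split depends on the relative slopes, which at a point are proportional to the elasticities.
Buyer share = εs/(εs + |εd|) = 0.8/(0.8 + 0.7) = 8/15; seller share = |εd|/(εs + |εd|) = 7/15.

Consumer share = 8/15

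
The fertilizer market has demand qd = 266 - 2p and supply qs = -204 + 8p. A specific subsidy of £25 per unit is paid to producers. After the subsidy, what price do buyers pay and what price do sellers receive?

Pre-subsidy: 266 - 2p = -204 + 8p gives p* = 47, q* = 172.
With the subsidy, sellers receive ps = pb + 25 for each unit, where pb is the price buyers pay.
Supply in terms of pb becomes qs = -204 + 8(pb + 25) = -4 + 8pb. Setting this equal to demand: 266 - 2pb = -4 + 8pb, so pb = 27.
Sellers receive ps = 27 + 25 = 52; q' = 266 − 2·27 = 212.

Buyers pay £27; sellers receive £52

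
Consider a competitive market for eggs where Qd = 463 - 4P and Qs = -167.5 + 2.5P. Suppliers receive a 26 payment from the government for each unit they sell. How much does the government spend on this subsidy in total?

Government cost = 2990

Pre-subsidy: 463 - 4P = -167.5 + 2.5P gives P* = 97, Q* = 75.
With the subsidy, sellers receive Ps = Pb + 26 for each unit, where Pb is the price buyers pay.
Supply in terms of Pb becomes Qs = -167.5 + 2.5(Pb + 26) = -102.5 + 2.5Pb. Setting this equal to demand: 463 - 4Pb = -102.5 + 2.5Pb, so Pb = 87.
Sellers receive Ps = 87 + 26 = 113; Q' = 463 − 4·87 = 115.
Government outlay = subsidy × quantity = 26 × 115 = 2990.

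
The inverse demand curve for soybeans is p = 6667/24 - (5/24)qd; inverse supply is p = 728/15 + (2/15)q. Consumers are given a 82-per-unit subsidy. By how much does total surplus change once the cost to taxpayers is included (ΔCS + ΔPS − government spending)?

Net change in total surplus = -9840

Pre-subsidy: 6667/24 - (5/24)q = 728/15 + (2/15)q gives q* = 671 and p* = 138.
With the rebate, buyers effectively pay pb = ps − 82, where ps is the price sellers receive.
On the curves, pb = 6667/24 - (5/24)q and ps = 728/15 + (2/15)q; the wedge ps − pb = 82 gives 728/15 + (2/15)q − (6667/24 - (5/24)q) = 82, so q' = 911.
Then pb = 6667/24 − (5/24)·911 = 88 and ps = 728/15 + (2/15)·911 = 170.
ΔCS = ½(671 + 911)(138 − 88) = 39550; ΔPS = ½(671 + 911)(170 − 138) = 25312.
Government spending = 82 × 911 = 74702.
Net change = 39550 + 25312 − 74702 = -9840. The loss equals the DWL triangle ½·82·240.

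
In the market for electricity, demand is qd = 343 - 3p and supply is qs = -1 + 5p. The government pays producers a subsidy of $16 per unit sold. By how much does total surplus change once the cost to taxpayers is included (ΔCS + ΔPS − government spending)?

Net change in total surplus = -$240

Pre-subsidy: 343 - 3p = -1 + 5p gives p* = 43, q* = 214.
With the subsidy, sellers receive ps = pb + 16 for each unit, where pb is the price buyers pay.
Supply in terms of pb becomes qs = -1 + 5(pb + 16) = 79 + 5pb. Setting this equal to demand: 343 - 3pb = 79 + 5pb, so pb = 33.
Sellers receive ps = 33 + 16 = 49; q' = 343 − 3·33 = 244.
ΔCS = ½(214 + 244)(43 − 33) = 2290; ΔPS = ½(214 + 244)(49 − 43) = 1374.
Government spending = 16 × 244 = 3904.
Net change = 2290 + 1374 − 3904 = -240. The loss equals the DWL triangle ½·16·30.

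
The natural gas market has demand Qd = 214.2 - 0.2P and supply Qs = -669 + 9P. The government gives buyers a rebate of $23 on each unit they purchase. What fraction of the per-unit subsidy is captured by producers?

Producer share = 1/46

Pre-subsidy: 214.2 - 0.2P = -669 + 9P gives P* = 96, Q* = 195.
With the rebate, buyers effectively pay Pb = Ps − 23, where Ps is the price sellers receive.
Demand in terms of Ps becomes Qd = 214.2 − 0.2(Ps − 23) = 218.8 - 0.2Ps. Setting this equal to supply: 218.8 - 0.2Ps = -669 + 9Ps, so Ps = 96.5.
Buyers pay Pb = 96.5 − 23 = 73.5; Q' = -669 + 9·96.5 = 199.5.
Buyers' price falls by P* − Pb = 96 − 73.5 = 22.5; sellers' price rises by Ps − P* = 96.5 − 96 = 0.5.
So producers capture 0.5/23 = 1/46 of each unit of subsidy.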